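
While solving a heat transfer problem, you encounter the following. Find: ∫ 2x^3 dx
Using power rule: ∫ 2x^3 dx=2/4 x^4+C=(1/2)x^4+C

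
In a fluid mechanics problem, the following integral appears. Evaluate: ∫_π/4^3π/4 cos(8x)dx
Antiderivative: sin(8x)/8
Evaluate at bounds: [sin(8·3π/4)/8] - [sin(8·π/4)/8]
= ((0) - (0))/8 = 0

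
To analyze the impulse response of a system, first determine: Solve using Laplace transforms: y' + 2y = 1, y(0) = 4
Take L of both sides: sY(s)-4+2Y(s) = 1/s
Y(s)(s+2) = 1/s+4
Y(s) = 1/(s(s+2))+4/(s+2)
Partial fractions: 1/(s(s+2)) = (1/2)/s - (1/2)/(s+2)
So Y(s) = (1/2)/s+(7/2)/(s+2)
Inverse transform (L^(-1){1/s} = 1, L^(-1){1/(s+2)} = e^(-2t)):

Answer: y(t) = 1/2+(7/2)·e^(-2t)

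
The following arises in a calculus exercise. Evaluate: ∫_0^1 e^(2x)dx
Antiderivative: (1/2)e^(2x)
Evaluate: (1/2)(e^2 - 1)

Answer: (e^2 - 1)/2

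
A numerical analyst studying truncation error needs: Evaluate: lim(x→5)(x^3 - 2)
Polynomial is continuous, so substitute x = 5:
1·5^3-2 = 123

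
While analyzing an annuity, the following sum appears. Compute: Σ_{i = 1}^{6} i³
Using formula: Σ i^3 = [n(n+1)/2]² = [6·7/2]² = 441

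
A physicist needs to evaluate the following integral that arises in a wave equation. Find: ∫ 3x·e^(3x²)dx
Let u=3x², du=6x dx
∫ (1/2)e^u du=e^u/2 + C

Answer: e^(3x²)/2 + C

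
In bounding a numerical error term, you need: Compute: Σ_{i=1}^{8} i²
Using formula: Σ i^2=n(n+1)(2n+1)/6=8·9·17/6=204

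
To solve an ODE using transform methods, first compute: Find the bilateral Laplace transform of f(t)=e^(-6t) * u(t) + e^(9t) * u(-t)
For e^(-6t)*u(t): L = 1/(s + 6), Re(s) > -6
For e^(9t)*u(-t): L = -1/(s-9), Re(s) < 9
Combined: F(s) = 1/(s + 6) - 1/(s-9), -6 < Re(s) < 9

Answer: 1/(s + 6) - 1/(s-9), ROC: -6 < Re(s) < 9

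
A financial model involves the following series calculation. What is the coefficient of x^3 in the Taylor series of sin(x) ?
sin(x)=Σ (-1)^k x^(2k+1)/(2k+1)!
For x^3: (-1)^1/3!=-1/6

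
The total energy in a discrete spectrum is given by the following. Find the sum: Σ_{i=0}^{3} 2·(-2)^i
Geometric series: S=a(1 - r^n)/(1 - r)
a=2, r=-2, n=4
S=2(1-16)/3=-10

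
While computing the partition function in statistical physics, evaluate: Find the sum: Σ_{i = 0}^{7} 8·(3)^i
Geometric series: S=a(1 - r^n)/(1 - r)
a=8, r=3, n=8
S=8(1-6561)/-2=26240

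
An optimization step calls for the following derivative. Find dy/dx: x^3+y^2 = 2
Differentiate: 3x^2 + 2y·(dy/dx)=0
dy/dx=-3x^2/(2y)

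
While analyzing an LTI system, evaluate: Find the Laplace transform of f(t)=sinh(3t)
L{sinh(at)} = a/(s²-a²)
L{sinh(3t)} = 3/(s²-9)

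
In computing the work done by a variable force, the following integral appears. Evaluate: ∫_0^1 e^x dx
Antiderivative: e^x
Evaluate: (e^1 - 1)

Answer: e^1 - 1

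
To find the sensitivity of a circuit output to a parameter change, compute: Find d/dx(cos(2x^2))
Chain rule: d/dx[cos(u)]=-sin(u)·u' where u=2x^2
u'=4x

Answer: -4x·sin(2x^2)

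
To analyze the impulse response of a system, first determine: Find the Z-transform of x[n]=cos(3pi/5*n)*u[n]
Z{cos(w0*n)*u[n]} = z(z - cos(w0))/(z^2 - 2z*cos(w0) + 1)
With w0 = 3pi/5: X(z) = z(z - cos(3pi/5))/(z^2 - 2z*cos(3pi/5) + 1)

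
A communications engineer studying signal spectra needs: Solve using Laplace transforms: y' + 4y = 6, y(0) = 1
Take L of both sides: sY(s) - 1 + 4Y(s)=6/s
Y(s)(s + 4)=6/s + 1
Y(s)=6/(s(s + 4)) + 1/(s + 4)
Partial fractions: 6/(s(s + 4))=(3/2)/s - (3/2)/(s + 4)
So Y(s)=(3/2)/s - (1/2)/(s + 4)
Inverse transform (L^(-1){1/s}=1, L^(-1){1/(s + 4)}=e^(-4t)):

Answer: y(t)=3/2 - (1/2)·e^(-4t)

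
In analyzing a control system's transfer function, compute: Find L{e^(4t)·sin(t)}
First shifting: L{e^(at)f(t)} = F(s-a)
L{sin(t)} = 1/(s² + 1)
Shift: 1/((s-4)² + 1)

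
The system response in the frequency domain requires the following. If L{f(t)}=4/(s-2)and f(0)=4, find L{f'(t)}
L{f'(t)}=s·F(s) - f(0)=4s/(s-2) - 4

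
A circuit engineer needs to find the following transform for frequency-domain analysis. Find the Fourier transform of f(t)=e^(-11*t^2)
The Fourier transform of a Gaussian e^(-a * t^2) is sqrt(pi/a) * e^(-omega^2/(4a)).
With a=11: F(omega)=sqrt(pi/11) * e^(-omega^2/44)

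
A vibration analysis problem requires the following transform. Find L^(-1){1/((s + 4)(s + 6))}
Partial fractions: 1/((s+4)(s+6)) = A/(s+4)+B/(s+6)
Cover-up: A = 1/(s+6)|_{s = -4} = 1/2; B = 1/(s+4)|_{s = -6} = -1/2
L^(-1) = (1/2)e^(-4t) - (1/2)e^(-6t)

Answer: (1/2)(e^(-4t) - e^(-6t))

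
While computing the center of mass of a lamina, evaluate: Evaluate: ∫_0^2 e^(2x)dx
Antiderivative: (1/2)e^(2x)
Evaluate: (1/2)(e^4 - 1)

Answer: (e^4 - 1)/2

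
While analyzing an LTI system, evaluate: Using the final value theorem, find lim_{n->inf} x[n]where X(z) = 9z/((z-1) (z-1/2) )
Final value theorem: lim x[n] = lim_{z->1} (z-1) * X(z)
(z-1) * X(z) = 9z/(z-1/2)
As z->1: 9/(1 - 1/2) = 9/(1/2) = 18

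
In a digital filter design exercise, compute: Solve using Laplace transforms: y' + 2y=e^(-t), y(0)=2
Take L: sY - 2+2Y=1/(s+1)
Y(s+2)=1/(s+1)+2
Y=1/((s+1)(s+2))+2/(s+2)
Partial fractions: 1/((s+1)(s+2))=1/(s+1)-1/(s+2)
So Y=1/(s+1)+1/(s+2)
Inverse Laplace transform (L^(-1){1/(s+1)}=e^(-t), L^(-1){1/(s+2)}=e^(-2t)):

Answer: y(t)=1·e^(-t)+e^(-2t)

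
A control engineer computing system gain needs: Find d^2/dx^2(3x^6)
Apply power rule 2 times:
d^1: 18x^5
d^2: 90x^4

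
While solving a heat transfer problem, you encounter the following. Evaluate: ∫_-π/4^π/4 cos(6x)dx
Antiderivative: sin(6x)/6
Evaluate at bounds: [sin(6·π/4)/6] - [sin(6·-π/4)/6]
= ((-1) - (1))/6 = -1/3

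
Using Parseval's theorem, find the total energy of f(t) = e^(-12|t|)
Parseval's theorem: E=integral |f(t)|^2 dt=(1/2pi) integral |F(omega)|^2 domega
E=integral_{-inf}^{inf} e^(-24|t|) dt=2 * integral_0^inf e^(-24t) dt=2/(2 * 12)=1/12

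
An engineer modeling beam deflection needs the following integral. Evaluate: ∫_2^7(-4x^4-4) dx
Step 1: Find antiderivative F(x) = (-4/5)x^5 - 4x
Step 2: F(7) - F(2) = -67368/5 - (-168/5) = -13440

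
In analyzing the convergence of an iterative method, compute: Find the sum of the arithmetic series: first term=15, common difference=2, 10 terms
Last term: a_n=15 + (10 - 1)·2=33
Sum=n(a_1 + a_n)/2=10(15 + 33)/2=240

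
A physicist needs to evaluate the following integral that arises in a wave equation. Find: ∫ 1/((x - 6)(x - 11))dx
Partial fractions: 1/((x-6)(x-11))=A/(x-6) + B/(x-11)
A=-1/5, B=1/5
∫ [-1/5· 1/(x-6) + 1/5· 1/(x-11)] dx
=(1/5)[ln|x-11| - ln|x-6|] + C

Answer: (1/5)·ln|(x-11)/(x-6)| + C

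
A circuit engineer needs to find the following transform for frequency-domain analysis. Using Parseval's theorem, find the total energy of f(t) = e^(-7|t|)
Parseval's theorem: E=integral |f(t)|^2 dt=(1/2pi) integral |F(omega)|^2 domega
E=integral_{-inf}^{inf} e^(-14|t|) dt=2*integral_0^inf e^(-14t) dt=2/(2*7)=1/7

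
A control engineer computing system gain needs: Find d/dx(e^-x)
Chain rule: d/dx[e^u] = e^u · u' where u = -x
u' = -1

Answer: -1·e^-x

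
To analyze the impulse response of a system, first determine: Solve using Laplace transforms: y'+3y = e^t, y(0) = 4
Take L: sY - 4+3Y = 1/(s-1)
Y(s+3) = 1/(s-1)+4
Y = 1/((s-1)(s+3))+4/(s+3)
Partial fractions: 1/((s-1)(s+3)) = (1/4)/(s-1) - (1/4)/(s+3)
So Y = (1/4)/(s-1)+(15/4)/(s+3)
Inverse Laplace transform (L^(-1){1/(s-1)} = e^t, L^(-1){1/(s+3)} = e^(-3t)):

Answer: y(t) = (1/4)·e^t+(15/4)·e^(-3t)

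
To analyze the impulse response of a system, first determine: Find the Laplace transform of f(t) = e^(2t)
L{e^(at)} = 1/(s-a)
L{e^(2t)} = 1/(s-2)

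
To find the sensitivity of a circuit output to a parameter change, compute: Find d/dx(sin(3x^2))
Chain rule: d/dx[sin(u)]=cos(u)·u' where u=3x^2
u'=6x

Answer: 6x·cos(3x^2)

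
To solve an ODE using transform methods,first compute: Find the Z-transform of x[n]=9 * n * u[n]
Z{n*u[n]}=z/(z-1)^2
By linearity: Z{9*n*u[n]}=9z/(z-1)^2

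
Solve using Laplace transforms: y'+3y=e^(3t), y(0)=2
Take L: sY - 2 + 3Y=1/(s-3)
Y(s + 3)=1/(s-3) + 2
Y=1/((s-3)(s + 3)) + 2/(s + 3)
Partial fractions: 1/((s-3)(s + 3))=(1/6)/(s-3) - (1/6)/(s + 3)
So Y=(1/6)/(s-3) + (11/6)/(s + 3)
Inverse Laplace transform (L^(-1){1/(s-3)}=e^(3t), L^(-1){1/(s + 3)}=e^(-3t)):

Answer: y(t)=(1/6)·e^(3t) + (11/6)·e^(-3t)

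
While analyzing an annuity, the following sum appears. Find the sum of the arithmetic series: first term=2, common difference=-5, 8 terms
Last term: a_n=2 + (8 - 1)·-5=-33
Sum=n(a_1 + a_n)/2=8(2 + (-33))/2=-124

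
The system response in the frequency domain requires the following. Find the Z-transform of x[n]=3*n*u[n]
Z{n * u[n]} = z/(z-1)^2
By linearity: Z{3 * n * u[n]} = 3z/(z-1)^2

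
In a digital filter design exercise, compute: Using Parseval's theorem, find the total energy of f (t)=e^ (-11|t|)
Parseval's theorem: E=integral |f(t)|^2 dt=(1/2pi) integral |F(omega)|^2 domega
E=integral_{-inf}^{inf} e^(-22|t|) dt=2*integral_0^inf e^(-22t) dt=2/(2*11)=1/11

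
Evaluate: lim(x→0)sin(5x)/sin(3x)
sin(u) ≈ u for small u:
sin(5x)/sin(3x) ≈ 5x/(3x) = 5/3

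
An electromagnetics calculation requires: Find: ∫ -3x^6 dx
Using power rule: ∫ -3x^6 dx = -3/7 x^7+C = (-3/7)x^7+C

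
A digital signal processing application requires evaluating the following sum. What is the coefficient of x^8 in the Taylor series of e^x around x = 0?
Taylor series of e^x = Σ x^n/n!
Coefficient of x^8 = 1/8! = 1/40320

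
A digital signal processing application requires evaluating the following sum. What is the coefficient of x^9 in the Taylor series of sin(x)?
sin(x)=Σ (-1)^k x^(2k+1)/(2k+1)!
For x^9: (-1)^4/9!=1/362880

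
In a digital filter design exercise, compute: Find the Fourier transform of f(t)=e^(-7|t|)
Using the standard pair: F{e^(-a|t|)} = 2a/(a^2+omega^2)
With a = 7: F(omega) = 14/(49+omega^2)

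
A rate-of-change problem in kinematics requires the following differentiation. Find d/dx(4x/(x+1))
Quotient rule: (f/g)' = (f'g - fg')/g²
f = 4x, f' = 4
g = x+1, g' = 1

Answer: (4·(x+1)-4x)/(x+1)²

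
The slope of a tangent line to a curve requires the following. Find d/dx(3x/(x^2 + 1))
Quotient rule: (f/g)' = (f'g - fg')/g²
f = 3x, f' = 3
g = x^2+1, g' = 2x

Answer: (3·(x^2+1)-6x^2)/(x^2+1)²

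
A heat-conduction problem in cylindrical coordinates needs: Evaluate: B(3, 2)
B(x,y)=Γ(x)Γ(y)/Γ(x + y)=(x-1)!(y-1)!/(x + y-1)!
B(3,2)=2!·1!/4!=1/12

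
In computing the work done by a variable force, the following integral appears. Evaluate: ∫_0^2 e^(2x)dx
Antiderivative: (1/2)e^(2x)
Evaluate: (1/2)(e^4 - 1)

Answer: (e^4 - 1)/2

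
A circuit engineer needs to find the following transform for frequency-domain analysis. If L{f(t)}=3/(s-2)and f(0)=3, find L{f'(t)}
L{f'(t)}=s·F(s) - f(0)=3s/(s-2)-3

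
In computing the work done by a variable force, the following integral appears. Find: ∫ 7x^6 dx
Using power rule: ∫ 7x^6 dx=7/7 x^7+C=x^7+C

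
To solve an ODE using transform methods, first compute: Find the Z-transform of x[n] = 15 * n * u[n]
Z{n*u[n]}=z/(z-1)^2
By linearity: Z{15*n*u[n]}=15z/(z-1)^2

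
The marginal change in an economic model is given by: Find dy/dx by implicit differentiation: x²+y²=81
Differentiate both sides: 2x + 2y·(dy/dx) = 0
Solve: dy/dx = -2x/(2y) = -x/y

Answer: dy/dx = -x/y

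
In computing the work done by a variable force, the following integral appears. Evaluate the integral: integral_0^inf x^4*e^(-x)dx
This is a Gamma integral. Substitute u = 1x:
integral_0^inf x^4*e^(-x) dx = (1/1^5) integral_0^inf u^4*e^(-u) du
= Gamma(5)/1^5 = 4!/1^5 = 24/1

Answer: 24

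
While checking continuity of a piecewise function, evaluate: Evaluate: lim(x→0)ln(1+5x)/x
L'Hôpital (0/0): lim 5/(1 + 5x) / 1 = 5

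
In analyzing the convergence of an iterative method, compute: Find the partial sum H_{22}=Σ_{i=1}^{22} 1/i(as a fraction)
H_22=1+1/2+1/3+...+1/22
=19093197/5173168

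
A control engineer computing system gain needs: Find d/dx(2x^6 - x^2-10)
Power rule: d/dx(ax^n)=n·a·x^(n-1)
Term by term: 12·x^5-2·x

Answer: 12x^5-2x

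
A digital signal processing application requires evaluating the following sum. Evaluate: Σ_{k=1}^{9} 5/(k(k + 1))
Partial fractions: 5/(k(k + 1))=5/k - 5/(k + 1)
Telescoping sum: 5(1 - 1/10)=5·9/10

Answer: 9/2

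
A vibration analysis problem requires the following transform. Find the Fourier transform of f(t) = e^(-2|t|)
Using the standard pair: F{e^(-a|t|)}=2a/(a^2 + omega^2)
With a=2: F(omega)=4/(4 + omega^2)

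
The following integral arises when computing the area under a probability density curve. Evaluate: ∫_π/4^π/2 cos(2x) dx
Antiderivative: sin(2x)/2
Evaluate at bounds: [sin(2·π/2)/2] - [sin(2·π/4)/2]
=((0) - (1))/2=-1/2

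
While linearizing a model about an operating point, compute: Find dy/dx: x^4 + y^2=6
Differentiate: 4x^3 + 2y·(dy/dx)=0
dy/dx=-4x^3/(2y)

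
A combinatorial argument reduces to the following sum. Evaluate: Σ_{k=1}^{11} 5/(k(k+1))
Partial fractions: 5/(k(k + 1))=5/k - 5/(k + 1)
Telescoping sum: 5(1 - 1/12)=5·11/12

Answer: 55/12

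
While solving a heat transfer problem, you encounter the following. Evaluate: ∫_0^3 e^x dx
Antiderivative: e^x
Evaluate: (e^3 - 1)

Answer: e^3 - 1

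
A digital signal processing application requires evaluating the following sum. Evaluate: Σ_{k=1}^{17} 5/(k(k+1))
Partial fractions: 5/(k(k + 1))=5/k - 5/(k + 1)
Telescoping sum: 5(1 - 1/18)=5·17/18

Answer: 85/18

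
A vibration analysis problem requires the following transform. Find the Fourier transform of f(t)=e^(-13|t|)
Using the standard pair: F{e^(-a|t|)}=2a/(a^2 + omega^2)
With a=13: F(omega)=26/(169 + omega^2)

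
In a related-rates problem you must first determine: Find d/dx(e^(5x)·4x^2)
Product rule: (fg)' = f'g + fg'
f = e^(5x), f' = 5·e^(5x)
g = 4x^2, g' = 8x

Answer: 20·e^(5x)·x^2 + 8·e^(5x)·x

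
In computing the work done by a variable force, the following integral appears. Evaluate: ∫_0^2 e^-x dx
Antiderivative: -e^-x
Evaluate: -(e^-2 - 1)

Answer: (e^-2 - 1)/(-1)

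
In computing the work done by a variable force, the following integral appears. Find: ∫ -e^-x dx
Since d/dx[e^-x]=- e^-x, we get 1e^-x + C

Answer: e^-x + C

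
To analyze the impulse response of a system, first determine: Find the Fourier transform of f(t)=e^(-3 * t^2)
The Fourier transform of a Gaussian e^(-a * t^2) is sqrt(pi/a) * e^(-omega^2/(4a)).
With a = 3: F(omega) = sqrt(pi/3) * e^(-omega^2/12)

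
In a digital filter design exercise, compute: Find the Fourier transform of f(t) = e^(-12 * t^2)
The Fourier transform of a Gaussian e^(-a * t^2) is sqrt(pi/a) * e^(-omega^2/(4a)).
With a = 12: F(omega) = sqrt(pi/12) * e^(-omega^2/48)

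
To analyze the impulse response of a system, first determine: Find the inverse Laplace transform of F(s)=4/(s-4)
L^(-1){4/(s-a)} = c·e^(at)
Here a = 4, c = 4

Answer: 4e^(4t)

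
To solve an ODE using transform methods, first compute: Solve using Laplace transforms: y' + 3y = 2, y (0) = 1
Take L of both sides: sY(s)-1+3Y(s) = 2/s
Y(s)(s+3) = 2/s+1
Y(s) = 2/(s(s+3))+1/(s+3)
Partial fractions: 2/(s(s+3)) = (2/3)/s - (2/3)/(s+3)
So Y(s) = (2/3)/s+(1/3)/(s+3)
Inverse transform (L^(-1){1/s} = 1, L^(-1){1/(s+3)} = e^(-3t)):

Answer: y(t) = 2/3+(1/3)·e^(-3t)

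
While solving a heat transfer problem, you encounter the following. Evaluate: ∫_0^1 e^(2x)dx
Antiderivative: (1/2)e^(2x)
Evaluate: (1/2)(e^2-1)

Answer: (e^2-1)/2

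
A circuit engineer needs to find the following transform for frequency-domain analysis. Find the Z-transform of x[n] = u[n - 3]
Using the time-shift property: Z{u[n-3]} = z^(-3) * z/(z-1)
= z^(-2)/(z-1)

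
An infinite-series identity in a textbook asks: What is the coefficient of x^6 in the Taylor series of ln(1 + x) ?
ln(1 + x)=Σ (-1)^(n + 1) x^n/n
Coefficient of x^6=(-1)^7/6=-1/6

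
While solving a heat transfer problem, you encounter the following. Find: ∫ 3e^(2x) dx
Since d/dx[e^(2x)] = 2e^(2x), we get 3/2 e^(2x)+C

Answer: (3/2)e^(2x)+C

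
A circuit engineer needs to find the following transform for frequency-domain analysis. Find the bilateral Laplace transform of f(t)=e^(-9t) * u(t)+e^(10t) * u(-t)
For e^(-9t)*u(t): L=1/(s+9), Re(s) > -9
For e^(10t)*u(-t): L=-1/(s-10), Re(s) < 10
Combined: F(s)=1/(s+9)-1/(s-10), -9 < Re(s) < 10

Answer: 1/(s+9)-1/(s-10), ROC: -9 < Re(s) < 10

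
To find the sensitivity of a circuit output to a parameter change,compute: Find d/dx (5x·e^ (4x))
Product rule: (fg)'=f'g+fg'
f=5x, f'=5
g=e^(4x), g'=4·e^(4x)

Answer: 5·e^(4x)+20x·e^(4x)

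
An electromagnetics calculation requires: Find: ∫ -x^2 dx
Using power rule: ∫ -x^2 dx=-1/3 x^3+C=(-1/3)x^3+C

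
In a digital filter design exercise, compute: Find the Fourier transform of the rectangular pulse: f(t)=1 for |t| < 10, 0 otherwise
F(omega) = integral from -10 to 10 of e^(-j * omega * t) dt
= 2 * sin(10 * omega)/omega = 20 * sinc(10 * omega/pi)

Answer: 2 * sin(10 * omega)/omega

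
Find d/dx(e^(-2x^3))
Chain rule: d/dx[e^u] = e^u · u' where u = -2x^3
u' = -6x^2

Answer: -6x^2·e^(-2x^3)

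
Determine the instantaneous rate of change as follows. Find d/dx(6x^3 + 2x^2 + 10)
Power rule: d/dx(ax^n)=n·a·x^(n-1)
Term by term: 18·x^2+4·x

Answer: 18x^2+4x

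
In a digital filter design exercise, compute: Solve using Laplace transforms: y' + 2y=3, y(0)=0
Take L of both sides: sY(s)-0+2Y(s)=3/s
Y(s)(s+2)=3/s+0
Y(s)=3/(s(s+2))+0/(s+2)
Partial fractions: 3/(s(s+2))=(3/2)/s - (3/2)/(s+2)
So Y(s)=(3/2)/s - (3/2)/(s+2)
Inverse transform (L^(-1){1/s}=1, L^(-1){1/(s+2)}=e^(-2t)):

Answer: y(t)=3/2 - (3/2)·e^(-2t)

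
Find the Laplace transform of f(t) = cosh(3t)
L{cosh(at)}=s/(s²-a²)
L{cosh(3t)}=s/(s²-9)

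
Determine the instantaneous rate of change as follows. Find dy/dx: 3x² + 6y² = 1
Differentiate: 6x+12y·(dy/dx) = 0
dy/dx = -6x/(12y) = -(1/2)·(x/y)

Answer: dy/dx = -(1/2)·(x/y)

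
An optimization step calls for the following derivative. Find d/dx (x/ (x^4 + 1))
Quotient rule: (f/g)' = (f'g - fg')/g²
f = x, f' = 1
g = x^4 + 1, g' = 4x^3

Answer: (1·(x^4 + 1) - 4x^4)/(x^4 + 1)²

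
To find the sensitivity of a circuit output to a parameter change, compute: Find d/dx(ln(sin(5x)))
Chain rule: d/dx[ln(u)] = u'/u where u = sin(5x)
u' = 5cos(5x)

Answer: (5cos(5x))/(sin(5x))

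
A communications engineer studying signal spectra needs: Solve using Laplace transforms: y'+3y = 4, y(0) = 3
Take L of both sides: sY(s) - 3 + 3Y(s) = 4/s
Y(s)(s + 3) = 4/s + 3
Y(s) = 4/(s(s + 3)) + 3/(s + 3)
Partial fractions: 4/(s(s + 3)) = (4/3)/s - (4/3)/(s + 3)
So Y(s) = (4/3)/s + (5/3)/(s + 3)
Inverse transform (L^(-1){1/s} = 1, L^(-1){1/(s + 3)} = e^(-3t)):

Answer: y(t) = 4/3 + (5/3)·e^(-3t)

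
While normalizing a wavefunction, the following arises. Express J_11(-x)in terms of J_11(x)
For integer n: J_n(-x)=(-1)^n J_n(x)
With n=11: J_11(-x)=(-1)^11 J_11(x)=-J_11(x)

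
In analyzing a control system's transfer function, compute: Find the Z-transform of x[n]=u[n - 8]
Using the time-shift property: Z{u[n-8]} = z^(-8) * z/(z-1)
= z^(-7)/(z-1)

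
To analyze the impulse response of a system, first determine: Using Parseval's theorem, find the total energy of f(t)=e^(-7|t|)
Parseval's theorem: E = integral |f(t)|^2 dt = (1/2pi) integral |F(omega)|^2 domega
E = integral_{-inf}^{inf} e^(-14|t|) dt = 2 * integral_0^inf e^(-14t) dt = 2/(2 * 7) = 1/7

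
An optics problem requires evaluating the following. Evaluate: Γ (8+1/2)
Γ(n + 1/2)=(2n)!√π/(4^n·n!)
=20922789888000√π/(65536·40320)=(2027025/256)·√π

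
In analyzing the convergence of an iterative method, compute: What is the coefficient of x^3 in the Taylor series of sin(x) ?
sin(x) = Σ (-1)^k x^(2k + 1)/(2k + 1)!
For x^3: (-1)^1/3! = -1/6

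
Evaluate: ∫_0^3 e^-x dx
Antiderivative: -e^-x
Evaluate: -(e^-3-1)

Answer: (e^-3-1)/(-1)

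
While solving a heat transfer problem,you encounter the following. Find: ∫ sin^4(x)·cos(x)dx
Let u=sin(x), du=cos(x) dx
∫ u^4 du=u^5/5 + C

Answer: sin^5(x)/5 + C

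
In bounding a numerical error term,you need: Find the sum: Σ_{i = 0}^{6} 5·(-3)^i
Geometric series: S = a(1 - r^n)/(1 - r)
a = 5, r = -3, n = 7
S = 5(1+2187)/4 = 2735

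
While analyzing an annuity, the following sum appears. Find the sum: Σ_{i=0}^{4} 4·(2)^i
Geometric series: S = a(1 - r^n)/(1 - r)
a = 4, r = 2, n = 5
S = 4(1 - 32)/-1 = 124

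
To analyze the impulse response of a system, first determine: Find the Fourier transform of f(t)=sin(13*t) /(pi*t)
sin(W*t)/(pi*t) = (W/pi)*sinc(W*t/pi) is the impulse response of the ideal low-pass filter with cutoff W (here W = 13).
Its Fourier transform is a rectangular function:
F(omega) = 1 for |omega| < 13, 0 otherwise

Answer: rect(omega/26) [i.e., 1 for |omega| < 13, 0 otherwise]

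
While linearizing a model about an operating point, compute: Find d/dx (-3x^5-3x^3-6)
Power rule: d/dx(ax^n)=n·a·x^(n-1)
Term by term: -15·x^4 - 9·x^2

Answer: -15x^4 - 9x^2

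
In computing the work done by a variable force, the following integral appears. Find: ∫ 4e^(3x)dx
Since d/dx[e^(3x)] = 3e^(3x), we get 4/3 e^(3x) + C

Answer: (4/3)e^(3x) + C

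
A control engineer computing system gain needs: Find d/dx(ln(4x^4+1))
Chain rule: d/dx[ln(u)] = u'/u where u = 4x^4 + 1
u' = 16x^3

Answer: (16x^3)/(4x^4 + 1)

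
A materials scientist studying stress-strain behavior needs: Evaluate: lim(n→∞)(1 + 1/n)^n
This is the definition of e^1: lim(1 + 1/n)^n=e^1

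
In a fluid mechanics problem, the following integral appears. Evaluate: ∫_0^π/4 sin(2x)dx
Antiderivative: -cos(2x)/2
Evaluate at bounds: [-cos(2·π/4)/2] - [-cos(2·0)/2]
= (-(0)+(1))/2 = 1/2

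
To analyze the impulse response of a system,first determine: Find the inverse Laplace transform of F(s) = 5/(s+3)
L^(-1){5/(s-a)} = c·e^(at)
Here a = -3, c = 5

Answer: 5e^(-3t)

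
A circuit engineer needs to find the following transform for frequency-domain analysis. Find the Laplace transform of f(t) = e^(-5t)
L{e^(at)}=1/(s-a)
L{e^(-5t)}=1/(s+5)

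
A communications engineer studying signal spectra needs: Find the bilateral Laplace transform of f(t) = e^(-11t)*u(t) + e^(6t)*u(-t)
For e^(-11t) * u(t): L = 1/(s + 11), Re(s) > -11
For e^(6t) * u(-t): L = -1/(s-6), Re(s) < 6
Combined: F(s) = 1/(s + 11) - 1/(s-6), -11 < Re(s) < 6

Answer: 1/(s + 11) - 1/(s-6), ROC: -11 < Re(s) < 6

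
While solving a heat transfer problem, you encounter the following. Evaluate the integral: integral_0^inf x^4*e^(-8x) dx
This is a Gamma integral. Substitute u=8x (du=8 dx):
integral_0^inf x^4*e^(-8x) dx=(1/8^5) integral_0^inf u^4*e^(-u) du
=Gamma(5)/8^5=4!/8^5=24/32768

Answer: 3/4096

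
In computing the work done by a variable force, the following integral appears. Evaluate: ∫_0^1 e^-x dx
Antiderivative: -e^-x
Evaluate: -(e^-1 - 1)

Answer: (e^-1 - 1)/(-1)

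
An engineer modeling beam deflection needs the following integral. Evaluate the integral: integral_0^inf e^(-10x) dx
integral_0^inf e^(-10x) dx=[-1/10*e^(-10x)]_0^inf
=0 - (-1/10)=1/10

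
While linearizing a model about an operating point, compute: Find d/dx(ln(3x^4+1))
Chain rule: d/dx[ln(u)] = u'/u where u = 3x^4+1
u' = 12x^3

Answer: (12x^3)/(3x^4+1)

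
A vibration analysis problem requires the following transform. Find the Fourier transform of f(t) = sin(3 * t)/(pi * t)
sin(W * t)/(pi * t)=(W/pi) * sinc(W * t/pi) is the impulse response of the ideal low-pass filter with cutoff W (here W=3).
Its Fourier transform is a rectangular function:
F(omega)=1 for |omega| < 3, 0 otherwise

Answer: rect(omega/6) [i.e., 1 for |omega| < 3, 0 otherwise]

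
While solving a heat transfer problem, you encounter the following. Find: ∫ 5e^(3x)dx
Since d/dx[e^(3x)] = 3e^(3x), we get 5/3 e^(3x) + C

Answer: (5/3)e^(3x) + C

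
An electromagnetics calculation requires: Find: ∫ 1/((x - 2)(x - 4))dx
Partial fractions: 1/((x-2)(x-4))=A/(x-2)+B/(x-4)
A=-1/2, B=1/2
∫ [-1/2· 1/(x-2)+1/2· 1/(x-4)] dx
=(1/2)[ln|x-4| - ln|x-2|]+C

Answer: (1/2)·ln|(x-4)/(x-2)|+C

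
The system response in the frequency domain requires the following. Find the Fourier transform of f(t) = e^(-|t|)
Using the standard pair: F{e^(-a|t|)} = 2a/(a^2+omega^2)
With a = 1: F(omega) = 2/(1+omega^2)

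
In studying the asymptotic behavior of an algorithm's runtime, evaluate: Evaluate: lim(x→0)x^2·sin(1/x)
Squeeze theorem: -|x^2| ≤ x^2·sin(1/x) ≤ |x^2|
Since x^2 → 0 as x → 0, by squeeze theorem the limit is 0

Answer: 0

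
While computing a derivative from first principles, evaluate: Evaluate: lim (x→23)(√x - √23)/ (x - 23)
Multiply by conjugate (√x+√23)/(√x+√23):
= (x - 23)/((x - 23)(√x+√23)) = 1/(√x+√23)
As x → 23: 1/(2√23)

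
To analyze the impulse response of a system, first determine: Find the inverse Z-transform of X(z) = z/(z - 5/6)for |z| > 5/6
Standard pair: z/(z-a) <-> a^n*u[n] for causal signals
With a = 5/6: x[n] = (5/6)^n*u[n]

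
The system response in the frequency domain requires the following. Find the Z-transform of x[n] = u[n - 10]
Using the time-shift property: Z{u[n-10]} = z^(-10) * z/(z-1)
= z^(-9)/(z-1)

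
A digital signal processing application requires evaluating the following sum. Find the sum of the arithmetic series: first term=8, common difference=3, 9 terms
Last term: a_n=8 + (9 - 1)·3=32
Sum=n(a_1 + a_n)/2=9(8 + 32)/2=180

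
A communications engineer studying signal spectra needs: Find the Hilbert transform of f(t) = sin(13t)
The Hilbert transform shifts each frequency component by -pi/2.
H{sin(wt)}=-cos(wt)
With w=13: H{sin(13t)}=-cos(13t)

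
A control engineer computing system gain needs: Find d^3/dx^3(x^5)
Apply power rule 3 times:
d^1: 5x^4
d^2: 20x^3
d^3: 60x^2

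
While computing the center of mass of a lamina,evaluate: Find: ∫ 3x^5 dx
Using power rule: ∫ 3x^5 dx=3/6 x^6 + C=(1/2)x^6 + C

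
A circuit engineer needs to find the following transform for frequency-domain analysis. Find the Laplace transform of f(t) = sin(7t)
L{sin(wt)}=w/(s²+w²)
L{sin(7t)}=7/(s²+49)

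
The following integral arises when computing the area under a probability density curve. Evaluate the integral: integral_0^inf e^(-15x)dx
integral_0^inf e^(-15x) dx = [-1/15 * e^(-15x)]_0^inf
= 0 - (-1/15) = 1/15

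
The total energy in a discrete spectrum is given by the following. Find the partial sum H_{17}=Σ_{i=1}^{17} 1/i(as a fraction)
H_17 = 1 + 1/2 + 1/3 + ... + 1/17
= 42142223/12252240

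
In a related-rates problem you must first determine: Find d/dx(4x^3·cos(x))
Product rule: (fg)'=f'g+fg'
f=4x^3, f'=12x^2
g=cos(x), g'=-sin(x)

Answer: 12x^2·cos(x)-4x^3·sin(x)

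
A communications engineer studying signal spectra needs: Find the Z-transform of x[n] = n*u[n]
Standard pair: Z{n * u[n]} = z/(z-1)^2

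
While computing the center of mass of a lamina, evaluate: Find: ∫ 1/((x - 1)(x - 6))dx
Partial fractions: 1/((x-1)(x-6))=A/(x-1)+B/(x-6)
A=-1/5, B=1/5
∫ [-1/5· 1/(x-1)+1/5· 1/(x-6)] dx
=(1/5)[ln|x-6| - ln|x-1|]+C

Answer: (1/5)·ln|(x-6)/(x-1)|+C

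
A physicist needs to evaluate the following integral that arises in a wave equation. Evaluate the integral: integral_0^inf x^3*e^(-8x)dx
This is a Gamma integral. Substitute u = 8x (du = 8 dx):
integral_0^inf x^3*e^(-8x) dx = (1/8^4) integral_0^inf u^3*e^(-u) du
= Gamma(4)/8^4 = 3!/8^4 = 6/4096

Answer: 3/2048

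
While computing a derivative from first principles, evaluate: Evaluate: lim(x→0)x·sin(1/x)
Squeeze theorem: -|x| ≤ x·sin(1/x) ≤ |x|
Since x → 0 as x → 0, by squeeze theorem the limit is 0

Answer: 0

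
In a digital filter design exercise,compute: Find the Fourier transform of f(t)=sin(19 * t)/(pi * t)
sin(W*t)/(pi*t) = (W/pi)*sinc(W*t/pi) is the impulse response of the ideal low-pass filter with cutoff W (here W = 19).
Its Fourier transform is a rectangular function:
F(omega) = 1 for |omega| < 19, 0 otherwise

Answer: rect(omega/38) [i.e., 1 for |omega| < 19, 0 otherwise]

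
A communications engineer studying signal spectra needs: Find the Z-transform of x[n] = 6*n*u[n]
Z{n*u[n]} = z/(z-1)^2
By linearity: Z{6*n*u[n]} = 6z/(z-1)^2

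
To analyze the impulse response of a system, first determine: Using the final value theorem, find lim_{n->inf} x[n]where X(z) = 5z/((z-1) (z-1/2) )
Final value theorem: lim x[n]=lim_{z->1} (z-1)*X(z)
(z-1)*X(z)=5z/(z-1/2)
As z->1: 5/(1 - 1/2)=5/(1/2)=10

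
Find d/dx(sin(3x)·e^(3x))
Product rule: (fg)'=f'g+fg'
f=sin(3x), f'=3·cos(3x)
g=e^(3x), g'=3·e^(3x)

Answer: 3·cos(3x)·e^(3x)+3·sin(3x)·e^(3x)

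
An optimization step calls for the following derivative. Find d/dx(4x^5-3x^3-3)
Power rule: d/dx(ax^n)=n·a·x^(n-1)
Term by term: 20·x^4-9·x^2

Answer: 20x^4-9x^2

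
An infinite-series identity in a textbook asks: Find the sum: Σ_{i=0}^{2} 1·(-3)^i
Geometric series: S = a(1 - r^n)/(1 - r)
a = 1, r = -3, n = 3
S = 1(1 + 27)/4 = 7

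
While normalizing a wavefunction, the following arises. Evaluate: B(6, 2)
B(x,y) = Γ(x)Γ(y)/Γ(x + y) = (x-1)!(y-1)!/(x + y-1)!
B(6,2) = 5!·1!/7! = 1/42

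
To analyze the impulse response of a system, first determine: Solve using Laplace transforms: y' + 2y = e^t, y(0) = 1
Take L: sY - 1 + 2Y = 1/(s-1)
Y(s + 2) = 1/(s-1) + 1
Y = 1/((s-1)(s + 2)) + 1/(s + 2)
Partial fractions: 1/((s-1)(s + 2)) = (1/3)/(s-1) - (1/3)/(s + 2)
So Y = (1/3)/(s-1) + (2/3)/(s + 2)
Inverse Laplace transform (L^(-1){1/(s-1)} = e^t, L^(-1){1/(s + 2)} = e^(-2t)):

Answer: y(t) = (1/3)·e^t + (2/3)·e^(-2t)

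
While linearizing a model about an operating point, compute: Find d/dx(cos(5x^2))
Chain rule: d/dx[cos(u)]=-sin(u)·u' where u=5x^2
u'=10x

Answer: -10x·sin(5x^2)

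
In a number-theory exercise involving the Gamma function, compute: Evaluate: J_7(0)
J_n(0)=0 for all n > 0 (Bessel function of first kind)
J_7(0)=0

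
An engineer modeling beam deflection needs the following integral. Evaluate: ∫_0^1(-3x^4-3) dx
Step 1: Find antiderivative F(x)=(-3/5)x^5 - 3x
Step 2: F(1) - F(0)=-18/5 - (0)=-18/5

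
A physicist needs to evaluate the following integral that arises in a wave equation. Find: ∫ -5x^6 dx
Using power rule: ∫ -5x^6 dx=-5/7 x^7+C=(-5/7)x^7+C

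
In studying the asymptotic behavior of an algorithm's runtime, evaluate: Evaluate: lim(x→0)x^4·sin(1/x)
Squeeze theorem: -|x^4| ≤ x^4·sin(1/x) ≤ |x^4|
Since x^4 → 0 as x → 0, by squeeze theorem the limit is 0

Answer: 0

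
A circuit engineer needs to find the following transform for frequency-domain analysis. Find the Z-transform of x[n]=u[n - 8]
Using the time-shift property: Z{u[n-8]} = z^(-8)*z/(z-1)
= z^(-7)/(z-1)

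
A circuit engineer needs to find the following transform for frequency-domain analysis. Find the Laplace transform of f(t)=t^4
L{t^n}=n!/s^(n + 1)
L{t^4}=4!/s^5=24/s^5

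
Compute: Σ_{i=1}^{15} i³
Using formula: Σ i^3 = [n(n+1)/2]² = [15·16/2]² = 14400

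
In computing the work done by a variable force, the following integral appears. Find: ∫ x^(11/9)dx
Power rule: ∫ x^(11/9) dx = x^(20/9)/(20/9) + C

Answer: (9/20)·x^(20/9) + C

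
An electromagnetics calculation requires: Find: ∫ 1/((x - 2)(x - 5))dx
Partial fractions: 1/((x-2)(x-5))=A/(x-2) + B/(x-5)
A=-1/3, B=1/3
∫ [-1/3· 1/(x-2) + 1/3· 1/(x-5)] dx
=(1/3)[ln|x-5| - ln|x-2|] + C

Answer: (1/3)·ln|(x-5)/(x-2)| + C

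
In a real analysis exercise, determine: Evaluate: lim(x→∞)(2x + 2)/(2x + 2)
Divide numerator and denominator by x:
lim (2 + 2/x)/(2 + 2/x)=1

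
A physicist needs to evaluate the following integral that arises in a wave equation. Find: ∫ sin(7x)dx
Using substitution u = 7x: ∫ sin(u) du/7 = -cos(u)/7 + C

Answer: (-1/7)cos(7x) + C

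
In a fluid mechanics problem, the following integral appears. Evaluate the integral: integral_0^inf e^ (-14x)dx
integral_0^inf e^(-14x) dx=[-1/14 * e^(-14x)]_0^inf
=0 - (-1/14)=1/14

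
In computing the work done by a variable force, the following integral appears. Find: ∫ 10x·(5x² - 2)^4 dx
Let u = 5x² - 2, du = 10x dx
∫ u^4 du = u^5/5 + C

Answer: (5x² - 2)^5/5 + C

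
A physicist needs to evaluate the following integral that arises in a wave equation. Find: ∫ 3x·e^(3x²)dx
Let u = 3x², du = 6x dx
∫ (1/2)e^u du = e^u/2+C

Answer: e^(3x²)/2+C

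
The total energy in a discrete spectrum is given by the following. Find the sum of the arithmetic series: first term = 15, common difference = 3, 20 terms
Last term: a_n = 15+(20-1)·3 = 72
Sum = n(a_1+a_n)/2 = 20(15+72)/2 = 870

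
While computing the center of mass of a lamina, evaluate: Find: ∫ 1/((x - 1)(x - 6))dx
Partial fractions: 1/((x-1)(x-6)) = A/(x-1)+B/(x-6)
A = -1/5, B = 1/5
∫ [-1/5· 1/(x-1)+1/5· 1/(x-6)] dx
= (1/5)[ln|x-6| - ln|x-1|]+C

Answer: (1/5)·ln|(x-6)/(x-1)|+C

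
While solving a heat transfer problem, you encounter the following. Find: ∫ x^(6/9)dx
Power rule: ∫ x^(2/3) dx=x^(5/3)/(5/3)+C

Answer: (3/5)·x^(5/3)+C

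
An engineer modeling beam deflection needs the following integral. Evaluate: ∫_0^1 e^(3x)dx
Antiderivative: (1/3)e^(3x)
Evaluate: (1/3)(e^3-1)

Answer: (e^3-1)/3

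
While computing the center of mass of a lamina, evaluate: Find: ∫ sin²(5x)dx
Using identity sin²(u)=(1 - cos(2u))/2:
∫ (1 - cos(10x))/2 dx=x/2 - sin(10x)/20+C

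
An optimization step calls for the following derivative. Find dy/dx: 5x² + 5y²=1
Differentiate: 10x + 10y·(dy/dx)=0
dy/dx=-10x/(10y)=-1·(x/y)

Answer: dy/dx=-1·(x/y)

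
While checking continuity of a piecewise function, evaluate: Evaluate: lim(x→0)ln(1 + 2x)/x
L'Hôpital (0/0): lim 2/(1+2x) / 1 = 2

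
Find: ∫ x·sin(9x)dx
By parts: u = x, dv = sin(9x) dx
du = dx, v = -cos(9x)/9
= -x·cos(9x)/9 + sin(9x)/9² + C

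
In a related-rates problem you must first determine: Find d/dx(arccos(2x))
d/dx[arccos(u)]=-u'/√(1-u²), u=2x, u'=2

Answer: -2/√(1 - 4x²)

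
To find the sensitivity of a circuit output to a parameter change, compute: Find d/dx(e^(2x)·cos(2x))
Product rule: (fg)' = f'g + fg'
f = e^(2x), f' = 2·e^(2x)
g = cos(2x), g' = -2·sin(2x)

Answer: 2·e^(2x)·cos(2x) - 2·e^(2x)·sin(2x)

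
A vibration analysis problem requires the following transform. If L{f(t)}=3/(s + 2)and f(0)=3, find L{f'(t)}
L{f'(t)} = s·F(s) - f(0) = 3s/(s+2)-3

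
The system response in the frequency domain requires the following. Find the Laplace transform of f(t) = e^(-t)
L{e^(at)}=1/(s-a)
L{e^(-t)}=1/(s + 1)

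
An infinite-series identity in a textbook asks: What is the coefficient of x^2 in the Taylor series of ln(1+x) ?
ln(1 + x) = Σ (-1)^(n + 1) x^n/n
Coefficient of x^2 = (-1)^3/2 = -1/2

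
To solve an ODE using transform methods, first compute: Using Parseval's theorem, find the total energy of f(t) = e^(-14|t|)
Parseval's theorem: E=integral |f(t)|^2 dt=(1/2pi) integral |F(omega)|^2 domega
E=integral_{-inf}^{inf} e^(-28|t|) dt=2 * integral_0^inf e^(-28t) dt=2/(2 * 14)=1/14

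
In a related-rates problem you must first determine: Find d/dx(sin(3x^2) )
Chain rule: d/dx[sin(u)] = cos(u)·u' where u = 3x^2
u' = 6x

Answer: 6x·cos(3x^2)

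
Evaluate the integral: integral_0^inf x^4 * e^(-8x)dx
This is a Gamma integral. Substitute u = 8x (du = 8 dx):
integral_0^inf x^4 * e^(-8x) dx = (1/8^5) integral_0^inf u^4 * e^(-u) du
= Gamma(5)/8^5 = 4!/8^5 = 24/32768

Answer: 3/4096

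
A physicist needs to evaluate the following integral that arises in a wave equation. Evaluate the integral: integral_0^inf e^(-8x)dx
integral_0^inf e^(-8x) dx = [-1/8*e^(-8x)]_0^inf
= 0 - (-1/8) = 1/8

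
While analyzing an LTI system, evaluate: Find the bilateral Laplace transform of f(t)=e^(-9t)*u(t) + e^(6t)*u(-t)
For e^(-9t)*u(t): L = 1/(s+9), Re(s) > -9
For e^(6t)*u(-t): L = -1/(s-6), Re(s) < 6
Combined: F(s) = 1/(s+9)-1/(s-6), -9 < Re(s) < 6

Answer: 1/(s+9)-1/(s-6), ROC: -9 < Re(s) < 6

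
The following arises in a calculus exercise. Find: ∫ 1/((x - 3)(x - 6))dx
Partial fractions: 1/((x-3)(x-6))=A/(x-3)+B/(x-6)
A=-1/3, B=1/3
∫ [-1/3· 1/(x-3)+1/3· 1/(x-6)] dx
=(1/3)[ln|x-6| - ln|x-3|]+C

Answer: (1/3)·ln|(x-6)/(x-3)|+C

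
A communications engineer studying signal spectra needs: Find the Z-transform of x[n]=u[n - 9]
Using the time-shift property: Z{u[n-9]}=z^(-9) * z/(z-1)
=z^(-8)/(z-1)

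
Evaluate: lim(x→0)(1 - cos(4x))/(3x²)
Using 1-cos(u) ≈ u²/2 for small u:
(1-cos(4x)) ≈ (4x)²/2 = 16x²/2
So limit = 16/(2·3) = 8/3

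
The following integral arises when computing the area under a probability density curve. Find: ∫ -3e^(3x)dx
Since d/dx[e^(3x)]=3e^(3x), we get -1 e^(3x) + C

Answer: -e^(3x) + C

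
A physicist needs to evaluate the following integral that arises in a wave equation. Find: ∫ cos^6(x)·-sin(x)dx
Let u = cos(x), du = -sin(x) dx
∫ u^6 du = u^7/7 + C

Answer: cos^7(x)/7 + C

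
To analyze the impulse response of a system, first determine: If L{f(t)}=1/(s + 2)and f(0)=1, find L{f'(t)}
L{f'(t)} = s·F(s) - f(0) = s/(s+2)-1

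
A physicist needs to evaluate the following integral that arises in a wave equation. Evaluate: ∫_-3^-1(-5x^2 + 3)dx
Step 1: Find antiderivative F(x)=(-5/3)x^3 + 3x
Step 2: F(-1) - F(-3)=-4/3 - (36)=-112/3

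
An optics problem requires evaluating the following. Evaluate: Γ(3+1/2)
Γ(n + 1/2)=(2n)!√π/(4^n·n!)
=720√π/(64·6)=(15/8)·√π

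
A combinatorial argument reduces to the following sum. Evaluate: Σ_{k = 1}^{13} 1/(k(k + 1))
Partial fractions: 1/(k(k+1)) = 1/k - 1/(k+1)
Telescoping sum: 1(1-1/14) = 1·13/14

Answer: 13/14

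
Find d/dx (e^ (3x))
Chain rule: d/dx[e^u] = e^u · u' where u = 3x
u' = 3

Answer: 3·e^(3x)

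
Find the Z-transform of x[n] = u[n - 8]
Using the time-shift property: Z{u[n-8]}=z^(-8) * z/(z-1)
=z^(-7)/(z-1)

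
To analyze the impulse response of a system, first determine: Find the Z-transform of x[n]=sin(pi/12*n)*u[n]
Z{sin(w0 * n) * u[n]} = z * sin(w0)/(z^2-2z * cos(w0)+1)
With w0 = pi/12: X(z) = z * sin(pi/12)/(z^2-2z * cos(pi/12)+1)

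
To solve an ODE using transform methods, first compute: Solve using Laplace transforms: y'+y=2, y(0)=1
Take L of both sides: sY(s)-1+Y(s)=2/s
Y(s)(s+1)=2/s+1
Y(s)=2/(s(s+1))+1/(s+1)
Partial fractions: 2/(s(s+1))=2/s - 2/(s+1)
So Y(s)=2/s - 1/(s+1)
Inverse transform (L^(-1){1/s}=1, L^(-1){1/(s+1)}=e^(-t)):

Answer: y(t)=2 - e^(-t)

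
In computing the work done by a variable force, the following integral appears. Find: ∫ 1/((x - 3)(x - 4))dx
Partial fractions: 1/((x-3)(x-4))=A/(x-3)+B/(x-4)
A=-1, B=1
∫ [-1· 1/(x-3)+1· 1/(x-4)] dx
=(1)[ln|x-4| - ln|x-3|]+C

Answer: ln|(x-4)/(x-3)|+C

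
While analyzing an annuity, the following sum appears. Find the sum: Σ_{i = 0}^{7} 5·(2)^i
Geometric series: S=a(1 - r^n)/(1 - r)
a=5, r=2, n=8
S=5(1-256)/-1=1275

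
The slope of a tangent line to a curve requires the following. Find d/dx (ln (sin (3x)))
Chain rule: d/dx[ln(u)]=u'/u where u=sin(3x)
u'=3cos(3x)

Answer: (3cos(3x))/(sin(3x))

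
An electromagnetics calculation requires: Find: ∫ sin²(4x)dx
Using identity sin²(u)=(1 - cos(2u))/2:
∫ (1 - cos(8x))/2 dx=x/2 - sin(8x)/16 + C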